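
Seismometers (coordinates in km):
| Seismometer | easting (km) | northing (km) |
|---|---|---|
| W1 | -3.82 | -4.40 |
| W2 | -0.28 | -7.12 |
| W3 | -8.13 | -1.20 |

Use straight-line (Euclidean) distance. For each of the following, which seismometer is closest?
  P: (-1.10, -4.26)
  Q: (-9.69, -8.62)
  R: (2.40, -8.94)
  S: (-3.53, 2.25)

P at (-1.10, -4.26):
  W1: √((-2.72)² + (-0.14)²) = √(7.3984 + 0.0196) = 2.72 km
  W2: √((0.82)² + (-2.86)²) = √(0.6724 + 8.1796) = 2.98 km
  W3: √((-7.03)² + (3.06)²) = √(49.4209 + 9.3636) = 7.67 km
  → nearest: W1 (2.72 km)
Q at (-9.69, -8.62):
  W1: √((5.87)² + (4.22)²) = √(34.4569 + 17.8084) = 7.23 km
  W2: √((9.41)² + (1.50)²) = √(88.5481 + 2.2500) = 9.53 km
  W3: √((1.56)² + (7.42)²) = √(2.4336 + 55.0564) = 7.58 km
  → nearest: W1 (7.23 km)
R at (2.40, -8.94):
  W1: √((-6.22)² + (4.54)²) = √(38.6884 + 20.6116) = 7.70 km
  W2: √((-2.68)² + (1.82)²) = √(7.1824 + 3.3124) = 3.24 km
  W3: √((-10.53)² + (7.74)²) = √(110.8809 + 59.9076) = 13.07 km
  → nearest: W2 (3.24 km)
S at (-3.53, 2.25):
  W1: √((-0.29)² + (-6.65)²) = √(0.0841 + 44.2225) = 6.66 km
  W2: √((3.25)² + (-9.37)²) = √(10.5625 + 87.7969) = 9.92 km
  W3: √((-4.60)² + (-3.45)²) = √(21.1600 + 11.9025) = 5.75 km
  → nearest: W3 (5.75 km)

P→W1; Q→W1; R→W2; S→W3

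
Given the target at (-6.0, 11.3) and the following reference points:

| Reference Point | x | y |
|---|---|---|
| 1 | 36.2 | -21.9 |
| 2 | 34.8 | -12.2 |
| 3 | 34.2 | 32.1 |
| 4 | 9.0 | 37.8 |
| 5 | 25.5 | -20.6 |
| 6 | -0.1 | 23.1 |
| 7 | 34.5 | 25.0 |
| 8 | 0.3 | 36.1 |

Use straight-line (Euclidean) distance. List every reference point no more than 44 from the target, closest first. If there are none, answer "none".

6, 8, 4, 7

Distances from (-6.0, 11.3):
1: √((42.2)² + (-33.2)²) = √(1780.840 + 1102.240) = 53.7
2: √((40.8)² + (-23.5)²) = √(1664.640 + 552.250) = 47.1
3: √((40.2)² + (20.8)²) = √(1616.040 + 432.640) = 45.3
4: √((15.0)² + (26.5)²) = √(225.000 + 702.250) = 30.5
5: √((31.5)² + (-31.9)²) = √(992.250 + 1017.610) = 44.8
6: √((5.9)² + (11.8)²) = √(34.810 + 139.240) = 13.2
7: √((40.5)² + (13.7)²) = √(1640.250 + 187.690) = 42.8
8: √((6.3)² + (24.8)²) = √(39.690 + 615.040) = 25.6
Threshold 44: 6 (13.2), 8 (25.6), 4 (30.5), 7 (42.8) are within range.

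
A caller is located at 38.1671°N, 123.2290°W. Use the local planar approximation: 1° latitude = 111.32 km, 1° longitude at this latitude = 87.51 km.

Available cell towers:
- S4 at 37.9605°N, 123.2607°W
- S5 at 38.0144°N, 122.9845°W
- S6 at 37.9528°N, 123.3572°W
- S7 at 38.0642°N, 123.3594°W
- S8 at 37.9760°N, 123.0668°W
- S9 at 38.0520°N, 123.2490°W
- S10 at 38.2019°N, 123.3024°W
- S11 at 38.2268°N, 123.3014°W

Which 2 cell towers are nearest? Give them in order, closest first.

S10, S11

Distances from 38.1671°N, 123.2290°W:
S4: √((-0.2066·111.32)² + (-0.0317·87.51)²) = √(528.940754 + 7.695448) = 23.1654 km
S5: √((-0.1527·111.32)² + (0.2445·87.51)²) = √(288.951178 + 457.797160) = 27.3267 km
S6: √((-0.2143·111.32)² + (-0.1282·87.51)²) = √(569.102820 + 125.861070) = 26.3622 km
S7: √((-0.1029·111.32)² + (-0.1304·87.51)²) = √(131.213085 + 130.217859) = 16.1688 km
S8: √((-0.1911·111.32)² + (0.1622·87.51)²) = √(452.551251 + 201.473099) = 25.5739 km
S9: √((-0.1151·111.32)² + (-0.0200·87.51)²) = √(164.171226 + 3.063200) = 12.9319 km
S10: √((0.0348·111.32)² + (-0.0734·87.51)²) = √(15.007380 + 41.257935) = 7.5010 km
S11: √((0.0597·111.32)² + (-0.0724·87.51)²) = √(44.166711 + 40.141399) = 9.1819 km
Sorted: S10 (7.5010 km) < S11 (9.1819 km) < S9 (12.9319 km) < S7 (16.1688 km) < …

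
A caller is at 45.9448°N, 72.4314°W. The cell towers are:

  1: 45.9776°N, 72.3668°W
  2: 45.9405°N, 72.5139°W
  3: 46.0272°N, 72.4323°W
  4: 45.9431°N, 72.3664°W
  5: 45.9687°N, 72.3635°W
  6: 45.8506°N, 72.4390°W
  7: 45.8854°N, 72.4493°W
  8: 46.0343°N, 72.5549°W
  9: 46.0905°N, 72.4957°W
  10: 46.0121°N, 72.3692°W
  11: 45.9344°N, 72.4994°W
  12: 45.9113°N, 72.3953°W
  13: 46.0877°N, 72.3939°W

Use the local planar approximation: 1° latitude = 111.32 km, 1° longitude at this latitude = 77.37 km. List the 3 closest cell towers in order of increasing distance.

12, 4, 11

Distances from 45.9448°N, 72.4314°W:
1: √((0.0328·111.32)² + (0.0646·77.37)²) = √(13.331962 + 24.981024) = 6.1897 km
2: √((-0.0043·111.32)² + (-0.0825·77.37)²) = √(0.229131 + 40.743008) = 6.4009 km
3: √((0.0824·111.32)² + (-0.0009·77.37)²) = √(84.139673 + 0.004849) = 9.1730 km
4: √((-0.0017·111.32)² + (0.0650·77.37)²) = √(0.035813 + 25.291344) = 5.0326 km
5: √((0.0239·111.32)² + (0.0679·77.37)²) = √(7.078516 + 27.598453) = 5.8887 km
6: √((-0.0942·111.32)² + (-0.0076·77.37)²) = √(109.963410 + 0.345758) = 10.5028 km
7: √((-0.0594·111.32)² + (-0.0179·77.37)²) = √(43.723940 + 1.918012) = 6.7559 km
8: √((0.0895·111.32)² + (-0.1235·77.37)²) = √(99.264159 + 91.301751) = 13.8046 km
9: √((0.1457·111.32)² + (-0.0643·77.37)²) = √(263.066471 + 24.749540) = 16.9651 km
10: √((0.0673·111.32)² + (0.0622·77.37)²) = √(56.127607 + 23.159329) = 8.9043 km
11: √((-0.0104·111.32)² + (-0.0680·77.37)²) = √(1.340334 + 27.679805) = 5.3870 km
12: √((-0.0335·111.32)² + (0.0361·77.37)²) = √(13.907082 + 7.801167) = 4.6592 km
13: √((0.1429·111.32)² + (0.0375·77.37)²) = √(253.052629 + 8.417977) = 16.1701 km
Sorted: 12 (4.6592 km) < 4 (5.0326 km) < 11 (5.3870 km) < 5 (5.8887 km) < 1 (6.1897 km) < …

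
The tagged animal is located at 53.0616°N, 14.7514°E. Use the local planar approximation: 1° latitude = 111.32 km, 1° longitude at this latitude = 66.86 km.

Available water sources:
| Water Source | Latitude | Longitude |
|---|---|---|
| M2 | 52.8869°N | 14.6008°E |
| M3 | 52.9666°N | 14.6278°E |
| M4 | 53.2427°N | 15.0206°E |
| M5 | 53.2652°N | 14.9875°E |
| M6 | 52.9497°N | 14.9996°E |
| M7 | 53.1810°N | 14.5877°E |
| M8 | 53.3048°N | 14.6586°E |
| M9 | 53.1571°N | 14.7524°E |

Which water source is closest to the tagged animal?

M9

Distances from 53.0616°N, 14.7514°E:
M2: 21.8997 km
M3: 13.4213 km
M4: 27.0256 km
M5: 27.6202 km
M6: 20.7497 km
M7: 17.2180 km
M8: 27.7749 km
M9: 10.6313 km
Minimum: M9 at 10.6313 km.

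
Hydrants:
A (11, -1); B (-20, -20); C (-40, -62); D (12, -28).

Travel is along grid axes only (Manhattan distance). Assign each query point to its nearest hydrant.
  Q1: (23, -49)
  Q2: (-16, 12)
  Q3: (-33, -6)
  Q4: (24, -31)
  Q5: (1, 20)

Q1→D; Q2→B; Q3→B; Q4→D; Q5→A

Q1 at (23, -49):
  A: |-12| + |48| = 12 + 48 = 60
  B: |-43| + |29| = 43 + 29 = 72
  C: |-63| + |-13| = 63 + 13 = 76
  D: |-11| + |21| = 11 + 21 = 32
  → nearest: D (32)
Q2 at (-16, 12):
  A: |27| + |-13| = 27 + 13 = 40
  B: |-4| + |-32| = 4 + 32 = 36
  C: |-24| + |-74| = 24 + 74 = 98
  D: |28| + |-40| = 28 + 40 = 68
  → nearest: B (36)
Q3 at (-33, -6):
  A: |44| + |5| = 44 + 5 = 49
  B: |13| + |-14| = 13 + 14 = 27
  C: |-7| + |-56| = 7 + 56 = 63
  D: |45| + |-22| = 45 + 22 = 67
  → nearest: B (27)
Q4 at (24, -31):
  A: |-13| + |30| = 13 + 30 = 43
  B: |-44| + |11| = 44 + 11 = 55
  C: |-64| + |-31| = 64 + 31 = 95
  D: |-12| + |3| = 12 + 3 = 15
  → nearest: D (15)
Q5 at (1, 20):
  A: |10| + |-21| = 10 + 21 = 31
  B: |-21| + |-40| = 21 + 40 = 61
  C: |-41| + |-82| = 41 + 82 = 123
  D: |11| + |-48| = 11 + 48 = 59
  → nearest: A (31)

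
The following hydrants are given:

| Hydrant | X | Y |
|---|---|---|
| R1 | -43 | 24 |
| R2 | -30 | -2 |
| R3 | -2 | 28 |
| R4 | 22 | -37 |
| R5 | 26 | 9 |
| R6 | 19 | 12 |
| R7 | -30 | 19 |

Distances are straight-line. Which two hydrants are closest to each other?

R5 and R6

Pairwise distances:
R1–R2: 29.1
R1–R3: 41.2
R1–R4: 89.1
R1–R5: 70.6
R1–R6: 63.2
R1–R7: 13.9
R2–R3: 41.0
R2–R4: 62.7
R2–R5: 57.1
R2–R6: 51.0
R2–R7: 21.0
R3–R4: 69.3
R3–R5: 33.8
R3–R6: 26.4
R3–R7: 29.4
R4–R5: 46.2
R4–R6: 49.1
R4–R7: 76.4
R5–R6: 7.6
R5–R7: 56.9
R6–R7: 49.5
Closest pair: R5–R6 at 7.6.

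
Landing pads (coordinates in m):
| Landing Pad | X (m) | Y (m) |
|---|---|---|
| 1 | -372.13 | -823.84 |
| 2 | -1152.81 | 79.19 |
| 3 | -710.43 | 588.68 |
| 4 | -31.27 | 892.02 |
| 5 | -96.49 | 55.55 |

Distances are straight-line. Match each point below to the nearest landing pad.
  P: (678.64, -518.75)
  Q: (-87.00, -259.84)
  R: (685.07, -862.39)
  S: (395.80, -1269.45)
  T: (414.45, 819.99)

P→5; Q→5; R→1; S→1; T→4

P at (678.64, -518.75):
  1: 1094.17 m
  2: 1926.59 m
  3: 1776.49 m
  4: 1579.32 m
  5: 964.70 m
  → nearest: 5 (964.70 m)
Q at (-87.00, -259.84):
  1: 631.98 m
  2: 1118.43 m
  3: 1052.93 m
  4: 1153.21 m
  5: 315.53 m
  → nearest: 5 (315.53 m)
R at (685.07, -862.39):
  1: 1057.90 m
  2: 2065.04 m
  3: 2013.21 m
  4: 1895.02 m
  5: 1205.59 m
  → nearest: 1 (1057.90 m)
S at (395.80, -1269.45):
  1: 887.85 m
  2: 2053.54 m
  3: 2162.50 m
  4: 2203.26 m
  5: 1413.50 m
  → nearest: 1 (887.85 m)
T at (414.45, 819.99):
  1: 1822.33 m
  2: 1733.52 m
  3: 1148.42 m
  4: 451.50 m
  5: 919.47 m
  → nearest: 4 (451.50 m)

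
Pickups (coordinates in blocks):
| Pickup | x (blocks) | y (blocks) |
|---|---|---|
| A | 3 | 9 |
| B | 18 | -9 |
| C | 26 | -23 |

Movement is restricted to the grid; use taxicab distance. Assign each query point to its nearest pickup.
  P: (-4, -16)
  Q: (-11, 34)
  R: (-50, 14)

P at (-4, -16):
  A: 32 blocks
  B: 29 blocks
  C: 37 blocks
  → nearest: B (29 blocks)
Q at (-11, 34):
  A: 39 blocks
  B: 72 blocks
  C: 94 blocks
  → nearest: A (39 blocks)
R at (-50, 14):
  A: 58 blocks
  B: 91 blocks
  C: 113 blocks
  → nearest: A (58 blocks)

P→B; Q→A; R→A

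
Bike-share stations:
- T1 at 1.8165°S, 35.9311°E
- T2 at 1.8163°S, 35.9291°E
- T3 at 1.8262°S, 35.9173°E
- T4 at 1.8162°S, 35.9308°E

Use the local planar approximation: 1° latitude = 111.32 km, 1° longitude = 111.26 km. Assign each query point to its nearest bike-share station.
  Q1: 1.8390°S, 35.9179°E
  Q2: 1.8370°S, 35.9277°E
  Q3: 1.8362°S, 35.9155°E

Q1→T3; Q2→T3; Q3→T3

Q1 at 1.8390°S, 35.9179°E:
  T1: 2.9035 km
  T2: 2.8175 km
  T3: 1.4265 km
  T4: 2.9158 km
  → nearest: T3 (1.4265 km)
Q2 at 1.8370°S, 35.9277°E:
  T1: 2.3132 km
  T2: 2.3096 km
  T3: 1.6686 km
  T4: 2.3410 km
  → nearest: T3 (1.6686 km)
Q3 at 1.8362°S, 35.9155°E:
  T1: 2.7967 km
  T2: 2.6827 km
  T3: 1.1311 km
  T4: 2.8026 km
  → nearest: T3 (1.1311 km)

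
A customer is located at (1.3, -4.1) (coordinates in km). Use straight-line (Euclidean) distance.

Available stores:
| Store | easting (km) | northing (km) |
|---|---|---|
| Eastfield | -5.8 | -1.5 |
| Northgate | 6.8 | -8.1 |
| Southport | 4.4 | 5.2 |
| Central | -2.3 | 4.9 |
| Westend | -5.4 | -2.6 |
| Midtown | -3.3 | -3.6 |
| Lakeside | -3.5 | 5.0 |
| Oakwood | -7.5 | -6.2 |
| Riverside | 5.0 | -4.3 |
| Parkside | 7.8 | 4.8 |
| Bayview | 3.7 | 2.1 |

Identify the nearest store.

Distances from (1.3, -4.1):
Eastfield: √((-7.1)² + (2.6)²) = √(50.410 + 6.760) = 7.6 km
Northgate: √((5.5)² + (-4.0)²) = √(30.250 + 16.000) = 6.8 km
Southport: √((3.1)² + (9.3)²) = √(9.610 + 86.490) = 9.8 km
Central: √((-3.6)² + (9.0)²) = √(12.960 + 81.000) = 9.7 km
Westend: √((-6.7)² + (1.5)²) = √(44.890 + 2.250) = 6.9 km
Midtown: √((-4.6)² + (0.5)²) = √(21.160 + 0.250) = 4.6 km
Lakeside: √((-4.8)² + (9.1)²) = √(23.040 + 82.810) = 10.3 km
Oakwood: √((-8.8)² + (-2.1)²) = √(77.440 + 4.410) = 9.0 km
Riverside: √((3.7)² + (-0.2)²) = √(13.690 + 0.040) = 3.7 km
Parkside: √((6.5)² + (8.9)²) = √(42.250 + 79.210) = 11.0 km
Bayview: √((2.4)² + (6.2)²) = √(5.760 + 38.440) = 6.6 km
Minimum: Riverside at 3.7 km.

Riverside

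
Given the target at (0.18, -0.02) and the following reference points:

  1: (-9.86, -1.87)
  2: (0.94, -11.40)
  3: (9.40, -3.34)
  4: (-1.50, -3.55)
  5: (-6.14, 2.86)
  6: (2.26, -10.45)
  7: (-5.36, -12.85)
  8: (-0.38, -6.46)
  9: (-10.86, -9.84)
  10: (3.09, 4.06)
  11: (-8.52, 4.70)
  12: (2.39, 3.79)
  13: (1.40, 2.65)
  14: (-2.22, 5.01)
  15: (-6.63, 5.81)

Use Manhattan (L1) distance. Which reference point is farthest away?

Distances from (0.18, -0.02):
1: |-10.04| + |-1.85| = 10.04 + 1.85 = 11.89
2: |0.76| + |-11.38| = 0.76 + 11.38 = 12.14
3: |9.22| + |-3.32| = 9.22 + 3.32 = 12.54
4: |-1.68| + |-3.53| = 1.68 + 3.53 = 5.21
5: |-6.32| + |2.88| = 6.32 + 2.88 = 9.20
6: |2.08| + |-10.43| = 2.08 + 10.43 = 12.51
7: |-5.54| + |-12.83| = 5.54 + 12.83 = 18.37
8: |-0.56| + |-6.44| = 0.56 + 6.44 = 7.00
9: |-11.04| + |-9.82| = 11.04 + 9.82 = 20.86
10: |2.91| + |4.08| = 2.91 + 4.08 = 6.99
11: |-8.70| + |4.72| = 8.70 + 4.72 = 13.42
12: |2.21| + |3.81| = 2.21 + 3.81 = 6.02
13: |1.22| + |2.67| = 1.22 + 2.67 = 3.89
14: |-2.40| + |5.03| = 2.40 + 5.03 = 7.43
15: |-6.81| + |5.83| = 6.81 + 5.83 = 12.64
Maximum: 9 at 20.86.

9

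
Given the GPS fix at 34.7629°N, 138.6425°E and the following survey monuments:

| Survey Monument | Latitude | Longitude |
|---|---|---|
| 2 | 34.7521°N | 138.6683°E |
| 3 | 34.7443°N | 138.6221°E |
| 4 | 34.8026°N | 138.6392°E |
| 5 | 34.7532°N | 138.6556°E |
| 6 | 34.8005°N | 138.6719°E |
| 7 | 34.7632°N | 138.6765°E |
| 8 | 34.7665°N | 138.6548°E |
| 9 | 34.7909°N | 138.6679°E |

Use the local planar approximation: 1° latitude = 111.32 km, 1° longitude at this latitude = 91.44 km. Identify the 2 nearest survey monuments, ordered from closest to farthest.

8, 5

Distances from 34.7629°N, 138.6425°E:
2: 2.6478 km
3: 2.7869 km
4: 4.4297 km
5: 1.6127 km
6: 4.9746 km
7: 3.1091 km
8: 1.1940 km
9: 3.8871 km
Sorted: 8 (1.1940 km) < 5 (1.6127 km) < 2 (2.6478 km) < 3 (2.7869 km) < …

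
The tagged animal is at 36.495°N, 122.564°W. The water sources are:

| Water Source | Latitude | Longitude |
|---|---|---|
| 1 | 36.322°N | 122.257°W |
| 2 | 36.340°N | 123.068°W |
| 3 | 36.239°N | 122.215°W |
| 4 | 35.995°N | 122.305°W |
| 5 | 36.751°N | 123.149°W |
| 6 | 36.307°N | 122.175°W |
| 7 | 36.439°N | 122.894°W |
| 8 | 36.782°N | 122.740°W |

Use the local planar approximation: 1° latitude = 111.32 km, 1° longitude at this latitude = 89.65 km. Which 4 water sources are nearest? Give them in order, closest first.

7, 1, 8, 6

Distances from 36.495°N, 122.564°W:
1: 33.591 km
2: 48.366 km
3: 42.321 km
4: 60.309 km
5: 59.688 km
6: 40.672 km
7: 30.234 km
8: 35.633 km
Sorted: 7 (30.234 km) < 1 (33.591 km) < 8 (35.633 km) < 6 (40.672 km) < 3 (42.321 km) < 2 (48.366 km) < …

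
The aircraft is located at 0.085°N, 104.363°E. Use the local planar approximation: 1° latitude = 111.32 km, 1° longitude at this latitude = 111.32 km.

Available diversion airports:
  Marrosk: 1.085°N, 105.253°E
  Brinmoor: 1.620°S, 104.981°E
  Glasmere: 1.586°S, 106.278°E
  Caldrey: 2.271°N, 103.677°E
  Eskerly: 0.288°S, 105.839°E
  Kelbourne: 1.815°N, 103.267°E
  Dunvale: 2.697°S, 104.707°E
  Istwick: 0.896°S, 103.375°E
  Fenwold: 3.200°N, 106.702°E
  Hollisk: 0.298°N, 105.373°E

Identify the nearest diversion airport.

Hollisk

Distances from 0.085°N, 104.363°E:
Marrosk: √((1.000·111.32)² + (0.890·111.32)²) = √(12392.14240 + 9815.81600) = 149.023 km
Brinmoor: √((-1.705·111.32)² + (0.618·111.32)²) = √(36024.26776 + 4732.85659) = 201.884 km
Glasmere: √((-1.671·111.32)² + (1.915·111.32)²) = √(34601.84809 + 45444.77441) = 282.925 km
Caldrey: √((2.186·111.32)² + (-0.686·111.32)²) = √(59217.04210 + 5831.69264) = 255.047 km
Eskerly: √((-0.373·111.32)² + (1.476·111.32)²) = √(1724.10638 + 26997.22402) = 169.474 km
Kelbourne: √((1.730·111.32)² + (-1.096·111.32)²) = √(37088.44299 + 14885.63973) = 227.978 km
Dunvale: √((-2.782·111.32)² + (0.344·111.32)²) = √(95909.28352 + 1466.43656) = 312.051 km
Istwick: √((-0.981·111.32)² + (-0.988·111.32)²) = √(11925.71455 + 12096.51545) = 154.991 km
Fenwold: √((3.115·111.32)² + (2.339·111.32)²) = √(120243.74594 + 67796.43209) = 433.636 km
Hollisk: √((0.213·111.32)² + (1.010·111.32)²) = √(562.21911 + 12641.22446) = 114.906 km
Minimum: Hollisk at 114.906 km.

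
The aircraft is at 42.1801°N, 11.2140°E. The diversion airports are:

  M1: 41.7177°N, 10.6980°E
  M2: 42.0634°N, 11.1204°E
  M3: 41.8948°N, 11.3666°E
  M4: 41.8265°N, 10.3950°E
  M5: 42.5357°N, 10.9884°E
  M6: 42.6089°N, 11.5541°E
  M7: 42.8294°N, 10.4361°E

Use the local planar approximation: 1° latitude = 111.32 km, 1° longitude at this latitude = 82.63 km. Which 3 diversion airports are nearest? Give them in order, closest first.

M2, M3, M5

Distances from 42.1801°N, 11.2140°E:
M1: 66.8396 km
M2: 15.1190 km
M3: 34.1711 km
M4: 78.2892 km
M5: 43.7550 km
M6: 55.3921 km
M7: 96.7267 km
Sorted: M2 (15.1190 km) < M3 (34.1711 km) < M5 (43.7550 km) < M6 (55.3921 km) < M1 (66.8396 km) < …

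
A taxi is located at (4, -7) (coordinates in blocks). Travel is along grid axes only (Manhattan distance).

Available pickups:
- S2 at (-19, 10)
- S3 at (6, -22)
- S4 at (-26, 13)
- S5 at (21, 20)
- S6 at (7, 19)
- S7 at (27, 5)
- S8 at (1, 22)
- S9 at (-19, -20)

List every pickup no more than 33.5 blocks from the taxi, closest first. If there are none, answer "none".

S3, S6, S8

Distances from (4, -7):
S2: 40 blocks
S3: 17 blocks
S4: 50 blocks
S5: 44 blocks
S6: 29 blocks
S7: 35 blocks
S8: 32 blocks
S9: 36 blocks
Threshold 33.5 blocks: S3 (17 blocks), S6 (29 blocks), S8 (32 blocks) are within range.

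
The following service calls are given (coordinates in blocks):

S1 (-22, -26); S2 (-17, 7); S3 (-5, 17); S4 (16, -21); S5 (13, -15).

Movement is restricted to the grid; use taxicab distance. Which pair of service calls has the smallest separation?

S4 and S5

Pairwise distances:
S1–S2: |5| + |33| = 5 + 33 = 38 blocks
S1–S3: |17| + |43| = 17 + 43 = 60 blocks
S1–S4: |38| + |5| = 38 + 5 = 43 blocks
S1–S5: |35| + |11| = 35 + 11 = 46 blocks
S2–S3: |12| + |10| = 12 + 10 = 22 blocks
S2–S4: |33| + |-28| = 33 + 28 = 61 blocks
S2–S5: |30| + |-22| = 30 + 22 = 52 blocks
S3–S4: |21| + |-38| = 21 + 38 = 59 blocks
S3–S5: |18| + |-32| = 18 + 32 = 50 blocks
S4–S5: |-3| + |6| = 3 + 6 = 9 blocks
Closest pair: S4–S5 at 9 blocks.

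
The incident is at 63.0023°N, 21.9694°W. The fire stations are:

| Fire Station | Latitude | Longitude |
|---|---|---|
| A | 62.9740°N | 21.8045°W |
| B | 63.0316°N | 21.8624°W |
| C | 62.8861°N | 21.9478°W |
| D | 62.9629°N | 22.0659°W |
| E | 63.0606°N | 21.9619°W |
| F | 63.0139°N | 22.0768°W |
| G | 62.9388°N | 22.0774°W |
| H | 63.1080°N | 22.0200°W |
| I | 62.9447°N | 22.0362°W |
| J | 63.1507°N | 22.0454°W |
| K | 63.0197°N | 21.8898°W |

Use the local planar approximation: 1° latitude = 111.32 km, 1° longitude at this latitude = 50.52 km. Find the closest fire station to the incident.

Distances from 63.0023°N, 21.9694°W:
A: √((-0.0283·111.32)² + (0.1649·50.52)²) = √(9.924743 + 69.401362) = 8.9065 km
B: √((0.0293·111.32)² + (0.1070·50.52)²) = √(10.638530 + 29.220944) = 6.3134 km
C: √((-0.1162·111.32)² + (0.0216·50.52)²) = √(167.324159 + 1.190787) = 12.9813 km
D: √((-0.0394·111.32)² + (-0.0965·50.52)²) = √(19.237066 + 23.767380) = 6.5578 km
E: √((0.0583·111.32)² + (0.0075·50.52)²) = √(42.119529 + 0.143565) = 6.5010 km
F: √((0.0116·111.32)² + (-0.1074·50.52)²) = √(1.667487 + 29.439827) = 5.5774 km
G: √((-0.0635·111.32)² + (-0.1080·50.52)²) = √(49.968216 + 29.769682) = 8.9296 km
H: √((0.1057·111.32)² + (-0.0506·50.52)²) = √(138.451087 + 6.534731) = 12.0410 km
I: √((-0.0576·111.32)² + (-0.0668·50.52)²) = √(41.114154 + 11.388843) = 7.2459 km
J: √((0.1484·111.32)² + (-0.0760·50.52)²) = √(272.906700 + 14.741914) = 16.9602 km
K: √((0.0174·111.32)² + (0.0796·50.52)²) = √(3.751845 + 16.171594) = 4.4636 km
Minimum: K at 4.4636 km.

K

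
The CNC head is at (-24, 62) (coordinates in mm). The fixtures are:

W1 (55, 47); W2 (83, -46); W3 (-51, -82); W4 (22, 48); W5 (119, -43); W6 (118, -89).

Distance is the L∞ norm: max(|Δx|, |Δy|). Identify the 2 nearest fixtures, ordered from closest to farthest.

W4, W1

Distances from (-24, 62):
W1: max(|79|, |-15|) = 79 mm
W2: max(|107|, |-108|) = 108 mm
W3: max(|-27|, |-144|) = 144 mm
W4: max(|46|, |-14|) = 46 mm
W5: max(|143|, |-105|) = 143 mm
W6: max(|142|, |-151|) = 151 mm
Sorted: W4 (46 mm) < W1 (79 mm) < W2 (108 mm) < W5 (143 mm) < …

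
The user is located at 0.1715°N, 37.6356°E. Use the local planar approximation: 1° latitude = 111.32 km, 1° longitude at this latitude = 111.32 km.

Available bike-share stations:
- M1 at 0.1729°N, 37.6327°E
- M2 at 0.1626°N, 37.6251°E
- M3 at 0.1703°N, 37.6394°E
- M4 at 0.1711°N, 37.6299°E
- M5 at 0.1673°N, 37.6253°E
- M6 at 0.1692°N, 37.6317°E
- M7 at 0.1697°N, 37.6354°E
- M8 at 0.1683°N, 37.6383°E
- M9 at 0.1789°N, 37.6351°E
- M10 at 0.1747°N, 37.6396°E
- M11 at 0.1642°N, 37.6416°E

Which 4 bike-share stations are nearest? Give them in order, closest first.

Distances from 0.1715°N, 37.6356°E:
M1: √((0.0014·111.32)² + (-0.0029·111.32)²) = √(0.024289 + 0.104218) = 0.3585 km
M2: √((-0.0089·111.32)² + (-0.0105·111.32)²) = √(0.981582 + 1.366234) = 1.5323 km
M3: √((-0.0012·111.32)² + (0.0038·111.32)²) = √(0.017845 + 0.178943) = 0.4436 km
M4: √((-0.0004·111.32)² + (-0.0057·111.32)²) = √(0.001983 + 0.402621) = 0.6361 km
M5: √((-0.0042·111.32)² + (-0.0103·111.32)²) = √(0.218597 + 1.314682) = 1.2383 km
M6: √((-0.0023·111.32)² + (-0.0039·111.32)²) = √(0.065554 + 0.188484) = 0.5040 km
M7: √((-0.0018·111.32)² + (-0.0002·111.32)²) = √(0.040151 + 0.000496) = 0.2016 km
M8: √((-0.0032·111.32)² + (0.0027·111.32)²) = √(0.126896 + 0.090339) = 0.4661 km
M9: √((0.0074·111.32)² + (-0.0005·111.32)²) = √(0.678594 + 0.003098) = 0.8256 km
M10: √((0.0032·111.32)² + (0.0040·111.32)²) = √(0.126896 + 0.198274) = 0.5702 km
M11: √((-0.0073·111.32)² + (0.0060·111.32)²) = √(0.660377 + 0.446117) = 1.0519 km
Sorted: M7 (0.2016 km) < M1 (0.3585 km) < M3 (0.4436 km) < M8 (0.4661 km) < M6 (0.5040 km) < M10 (0.5702 km) < …

M7, M1, M3, M8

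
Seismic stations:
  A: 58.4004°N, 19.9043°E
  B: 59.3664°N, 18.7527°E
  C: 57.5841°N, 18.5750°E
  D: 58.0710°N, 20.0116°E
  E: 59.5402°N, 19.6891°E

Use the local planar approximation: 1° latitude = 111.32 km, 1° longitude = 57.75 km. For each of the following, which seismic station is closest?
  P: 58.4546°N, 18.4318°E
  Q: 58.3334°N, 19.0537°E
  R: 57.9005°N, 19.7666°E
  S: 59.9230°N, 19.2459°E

P→A; Q→A; R→D; S→E

P at 58.4546°N, 18.4318°E:
  A: √((-0.0542·111.32)² + (1.4725·57.75)²) = √(36.403653 + 7231.270110) = 85.2507 km
  B: √((0.9118·111.32)² + (0.3209·57.75)²) = √(10302.569930 + 343.434097) = 103.1795 km
  C: √((-0.8705·111.32)² + (0.1432·57.75)²) = √(9390.396844 + 68.389592) = 97.2563 km
  D: √((-0.3836·111.32)² + (1.5798·57.75)²) = √(1823.490866 + 8323.542399) = 100.7325 km
  E: √((1.0856·111.32)² + (1.2573·57.75)²) = √(14604.478867 + 5272.077772) = 140.9842 km
  → nearest: A (85.2507 km)
Q at 58.3334°N, 19.0537°E:
  A: √((0.0670·111.32)² + (0.8506·57.75)²) = √(55.628327 + 2412.985621) = 49.6851 km
  B: √((1.0330·111.32)² + (-0.3010·57.75)²) = √(13223.518841 + 302.159998) = 116.3000 km
  C: √((-0.7493·111.32)² + (-0.4787·57.75)²) = √(6957.574423 + 764.241878) = 87.8739 km
  D: √((-0.2624·111.32)² + (0.9579·57.75)²) = √(853.245599 + 3060.161336) = 62.5572 km
  E: √((1.2068·111.32)² + (0.6354·57.75)²) = √(18047.497833 + 1346.475322) = 139.2622 km
  → nearest: A (49.6851 km)
R at 57.9005°N, 19.7666°E:
  A: √((0.4999·111.32)² + (0.1377·57.75)²) = √(3096.796510 + 63.237087) = 56.2142 km
  B: √((1.4659·111.32)² + (-1.0139·57.75)²) = √(26629.013940 + 3428.421605) = 173.3708 km
  C: √((-0.3164·111.32)² + (-1.1916·57.75)²) = √(1240.564488 + 4735.490462) = 77.3049 km
  D: √((0.1705·111.32)² + (0.2450·57.75)²) = √(360.242678 + 200.187127) = 23.6734 km
  E: √((1.6397·111.32)² + (-0.0775·57.75)²) = √(33317.713446 + 20.031219) = 182.5863 km
  → nearest: D (23.6734 km)
S at 59.9230°N, 19.2459°E:
  A: √((-1.5226·111.32)² + (0.6584·57.75)²) = √(28728.837065 + 1445.718111) = 173.7082 km
  B: √((-0.5566·111.32)² + (-0.4932·57.75)²) = √(3839.129832 + 811.241413) = 68.1936 km
  C: √((-2.3389·111.32)² + (-0.6709·57.75)²) = √(67790.635171 + 1501.134343) = 263.2333 km
  D: √((-1.8520·111.32)² + (0.7657·57.75)²) = √(42503.858786 + 1955.335438) = 210.8535 km
  E: √((-0.3828·111.32)² + (0.4432·57.75)²) = √(1815.892996 + 655.093787) = 49.7090 km
  → nearest: E (49.7090 km)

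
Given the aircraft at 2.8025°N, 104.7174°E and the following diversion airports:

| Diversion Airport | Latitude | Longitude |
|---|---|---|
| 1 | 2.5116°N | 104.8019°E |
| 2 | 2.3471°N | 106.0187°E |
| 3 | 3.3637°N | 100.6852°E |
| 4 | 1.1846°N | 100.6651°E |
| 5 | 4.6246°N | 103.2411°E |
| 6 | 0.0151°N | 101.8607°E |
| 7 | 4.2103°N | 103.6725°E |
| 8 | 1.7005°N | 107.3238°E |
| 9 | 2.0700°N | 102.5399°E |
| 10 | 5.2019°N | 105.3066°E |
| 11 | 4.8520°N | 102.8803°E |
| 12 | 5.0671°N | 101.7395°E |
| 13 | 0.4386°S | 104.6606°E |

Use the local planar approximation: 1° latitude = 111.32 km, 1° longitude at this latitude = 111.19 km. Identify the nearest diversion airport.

1

Distances from 2.8025°N, 104.7174°E:
1: √((-0.2909·111.32)² + (0.0845·111.19)²) = √(1048.657912 + 88.276454) = 33.7185 km
2: √((-0.4554·111.32)² + (1.3013·111.19)²) = √(2569.996003 + 20935.643773) = 153.3155 km
3: √((0.5612·111.32)² + (-4.0322·111.19)²) = √(3902.848741 + 201009.040744) = 452.6719 km
4: √((-1.6179·111.32)² + (-4.0523·111.19)²) = √(32437.677027 + 203018.044198) = 485.2378 km
5: √((1.8221·111.32)² + (-1.4763·111.19)²) = √(41142.512672 + 26945.155855) = 260.9361 km
6: √((-2.7874·111.32)² + (-2.8567·111.19)²) = √(96281.974225 + 100892.928980) = 444.0438 km
7: √((1.4078·111.32)² + (-1.0449·111.19)²) = √(24559.997432 + 13498.357273) = 195.0855 km
8: √((-1.1020·111.32)² + (2.6064·111.19)²) = √(15049.067299 + 83987.295065) = 314.7004 km
9: √((-0.7325·111.32)² + (-2.1775·111.19)²) = √(6649.081456 + 58620.266408) = 255.4787 km
10: √((2.3994·111.32)² + (0.5892·111.19)²) = √(71343.055315 + 4291.972561) = 275.0182 km
11: √((2.0495·111.32)² + (-1.8371·111.19)²) = √(52052.577642 + 41725.068161) = 306.2314 km
12: √((2.2646·111.32)² + (-2.9779·111.19)²) = √(63552.026165 + 109635.620764) = 416.1582 km
13: √((-3.2411·111.32)² + (-0.0568·111.19)²) = √(130176.100244 + 39.886702) = 360.8545 km
Minimum: 1 at 33.7185 km.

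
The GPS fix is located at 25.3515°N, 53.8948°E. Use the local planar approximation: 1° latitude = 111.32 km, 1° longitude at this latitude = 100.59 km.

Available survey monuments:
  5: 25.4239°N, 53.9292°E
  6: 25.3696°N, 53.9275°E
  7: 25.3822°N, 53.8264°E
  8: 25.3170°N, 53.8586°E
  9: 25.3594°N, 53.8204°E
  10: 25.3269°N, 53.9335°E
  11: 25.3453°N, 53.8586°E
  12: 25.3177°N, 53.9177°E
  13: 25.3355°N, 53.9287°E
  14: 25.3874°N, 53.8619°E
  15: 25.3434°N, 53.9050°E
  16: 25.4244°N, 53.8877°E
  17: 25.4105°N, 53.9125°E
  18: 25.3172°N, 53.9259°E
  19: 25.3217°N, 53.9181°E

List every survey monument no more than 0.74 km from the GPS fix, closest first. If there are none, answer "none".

Distances from 25.3515°N, 53.8948°E:
5: √((0.0724·111.32)² + (0.0344·100.59)²) = √(64.956636 + 11.973648) = 8.7710 km
6: √((0.0181·111.32)² + (0.0327·100.59)²) = √(4.059790 + 10.819448) = 3.8574 km
7: √((0.0307·111.32)² + (-0.0684·100.59)²) = √(11.679470 + 47.339299) = 7.6824 km
8: √((-0.0345·111.32)² + (-0.0362·100.59)²) = √(14.749747 + 13.259488) = 5.2924 km
9: √((0.0079·111.32)² + (-0.0744·100.59)²) = √(0.773394 + 56.008699) = 7.5354 km
10: √((-0.0246·111.32)² + (0.0387·100.59)²) = √(7.499229 + 15.154149) = 4.7596 km
11: √((-0.0062·111.32)² + (-0.0362·100.59)²) = √(0.476354 + 13.259488) = 3.7062 km
12: √((-0.0338·111.32)² + (0.0229·100.59)²) = √(14.157279 + 5.306163) = 4.4117 km
13: √((-0.0160·111.32)² + (0.0339·100.59)²) = √(3.172388 + 11.628107) = 3.8471 km
14: √((0.0359·111.32)² + (-0.0329·100.59)²) = √(15.971117 + 10.952201) = 5.1888 km
15: √((-0.0081·111.32)² + (0.0102·100.59)²) = √(0.813048 + 1.052713) = 1.3659 km
16: √((0.0729·111.32)² + (-0.0071·100.59)²) = √(65.856925 + 0.510066) = 8.1466 km
17: √((0.0590·111.32)² + (0.0177·100.59)²) = √(43.137048 + 3.169977) = 6.8049 km
18: √((-0.0343·111.32)² + (0.0311·100.59)²) = √(14.579232 + 9.786567) = 4.9362 km
19: √((-0.0298·111.32)² + (0.0233·100.59)²) = √(11.004718 + 5.493150) = 4.0618 km
Threshold 0.74 km: none within range.

none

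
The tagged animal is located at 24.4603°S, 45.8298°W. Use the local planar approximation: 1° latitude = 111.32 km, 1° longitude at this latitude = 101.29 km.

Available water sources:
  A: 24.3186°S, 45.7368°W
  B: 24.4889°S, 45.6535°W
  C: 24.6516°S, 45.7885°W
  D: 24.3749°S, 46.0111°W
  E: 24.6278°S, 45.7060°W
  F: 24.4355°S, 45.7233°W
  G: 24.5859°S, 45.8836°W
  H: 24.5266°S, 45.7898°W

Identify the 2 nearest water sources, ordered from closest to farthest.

H, F

Distances from 24.4603°S, 45.8298°W:
A: 18.3727 km
B: 18.1390 km
C: 21.7025 km
D: 20.6787 km
E: 22.4705 km
F: 11.1350 km
G: 15.0062 km
H: 8.4195 km
Sorted: H (8.4195 km) < F (11.1350 km) < G (15.0062 km) < B (18.1390 km) < …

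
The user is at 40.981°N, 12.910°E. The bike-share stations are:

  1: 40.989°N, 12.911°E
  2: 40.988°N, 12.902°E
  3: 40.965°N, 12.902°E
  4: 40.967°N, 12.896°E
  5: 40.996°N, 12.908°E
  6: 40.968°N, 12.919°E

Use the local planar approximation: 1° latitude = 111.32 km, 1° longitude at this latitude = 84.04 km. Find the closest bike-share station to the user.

1

Distances from 40.981°N, 12.910°E:
1: √((0.008·111.32)² + (0.001·84.04)²) = √(0.79310 + 0.00706) = 0.895 km
2: √((0.007·111.32)² + (-0.008·84.04)²) = √(0.60721 + 0.45201) = 1.029 km
3: √((-0.016·111.32)² + (-0.008·84.04)²) = √(3.17239 + 0.45201) = 1.904 km
4: √((-0.014·111.32)² + (-0.014·84.04)²) = √(2.42886 + 1.38429) = 1.953 km
5: √((0.015·111.32)² + (-0.002·84.04)²) = √(2.78823 + 0.02825) = 1.678 km
6: √((-0.013·111.32)² + (0.009·84.04)²) = √(2.09427 + 0.57208) = 1.633 km
Minimum: 1 at 0.895 km.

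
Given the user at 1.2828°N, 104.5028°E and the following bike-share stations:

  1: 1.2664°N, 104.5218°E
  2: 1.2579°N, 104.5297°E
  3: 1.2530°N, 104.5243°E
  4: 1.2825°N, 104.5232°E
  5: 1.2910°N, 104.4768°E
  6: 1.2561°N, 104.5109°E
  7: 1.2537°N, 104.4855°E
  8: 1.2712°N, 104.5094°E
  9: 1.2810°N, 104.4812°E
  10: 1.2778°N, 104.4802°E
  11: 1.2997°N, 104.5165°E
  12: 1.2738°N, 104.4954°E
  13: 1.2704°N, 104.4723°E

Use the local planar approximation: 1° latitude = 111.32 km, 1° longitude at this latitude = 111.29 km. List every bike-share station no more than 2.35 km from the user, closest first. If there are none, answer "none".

Distances from 1.2828°N, 104.5028°E:
1: √((-0.0164·111.32)² + (0.0190·111.29)²) = √(3.332991 + 4.471153) = 2.7936 km
2: √((-0.0249·111.32)² + (0.0269·111.29)²) = √(7.683252 + 8.962246) = 4.0799 km
3: √((-0.0298·111.32)² + (0.0215·111.29)²) = √(11.004718 + 5.725181) = 4.0902 km
4: √((-0.0003·111.32)² + (0.0204·111.29)²) = √(0.001115 + 5.154335) = 2.2706 km
5: √((0.0082·111.32)² + (-0.0260·111.29)²) = √(0.833248 + 8.372574) = 3.0341 km
6: √((-0.0267·111.32)² + (0.0081·111.29)²) = √(8.834234 + 0.812610) = 3.1059 km
7: √((-0.0291·111.32)² + (-0.0173·111.29)²) = √(10.493790 + 3.706846) = 3.7684 km
8: √((-0.0116·111.32)² + (0.0066·111.29)²) = √(1.667487 + 0.539511) = 1.4856 km
9: √((-0.0018·111.32)² + (-0.0216·111.29)²) = √(0.040151 + 5.778562) = 2.4122 km
10: √((-0.0050·111.32)² + (-0.0226·111.29)²) = √(0.309804 + 6.326000) = 2.5760 km
11: √((0.0169·111.32)² + (0.0137·111.29)²) = √(3.539320 + 2.324628) = 2.4216 km
12: √((-0.0090·111.32)² + (-0.0074·111.29)²) = √(1.003764 + 0.678228) = 1.2969 km
13: √((-0.0124·111.32)² + (-0.0305·111.29)²) = √(1.905416 + 11.521578) = 3.6643 km
Threshold 2.35 km: 12 (1.2969 km), 8 (1.4856 km), 4 (2.2706 km) are within range.

12, 8, 4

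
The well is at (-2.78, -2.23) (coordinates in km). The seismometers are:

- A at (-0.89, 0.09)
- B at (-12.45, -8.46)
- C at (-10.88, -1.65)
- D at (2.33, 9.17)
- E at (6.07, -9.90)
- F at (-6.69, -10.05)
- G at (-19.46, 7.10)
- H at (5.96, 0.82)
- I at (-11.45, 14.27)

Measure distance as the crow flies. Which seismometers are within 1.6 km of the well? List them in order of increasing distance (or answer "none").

none

Distances from (-2.78, -2.23):
A: 2.99 km
B: 11.50 km
C: 8.12 km
D: 12.49 km
E: 11.71 km
F: 8.74 km
G: 19.11 km
H: 9.26 km
I: 18.64 km
Threshold 1.6 km: none within range.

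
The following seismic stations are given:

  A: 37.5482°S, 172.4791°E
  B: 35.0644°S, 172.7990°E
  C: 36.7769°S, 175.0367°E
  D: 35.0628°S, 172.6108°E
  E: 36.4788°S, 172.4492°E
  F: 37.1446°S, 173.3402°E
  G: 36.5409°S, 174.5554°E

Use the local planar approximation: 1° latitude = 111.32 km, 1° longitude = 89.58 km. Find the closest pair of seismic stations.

B and D

Pairwise distances:
B–D: √((0.0016·111.32)² + (-0.1882·89.58)²) = √(0.031724 + 284.224397) = 16.8599 km
C–G: √((0.2360·111.32)² + (-0.4813·89.58)²) = √(690.192763 + 1858.890635) = 50.4884 km
A–F: √((0.4036·111.32)² + (0.8611·89.58)²) = √(2018.592756 + 5950.168914) = 89.2679 km
E–F: √((-0.6658·111.32)² + (0.8910·89.58)²) = √(5493.308343 + 6370.558737) = 108.9214 km
A–E: √((1.0694·111.32)² + (-0.0299·89.58)²) = √(14171.856784 + 7.174052) = 119.0757 km
F–G: √((0.6037·111.32)² + (1.2152·89.58)²) = √(4516.362025 + 11849.980561) = 127.9310 km
C–F: √((-0.3677·111.32)² + (-1.6965·89.58)²) = √(1675.458423 + 23095.631638) = 157.3883 km
D–E: √((-1.4160·111.32)² + (-0.1616·89.58)²) = √(24846.939472 + 209.558282) = 158.2924 km
B–E: √((-1.4144·111.32)² + (-0.3498·89.58)²) = √(24790.819920 + 981.887489) = 160.5388 km
E–G: √((-0.0621·111.32)² + (2.1062·89.58)²) = √(47.789182 + 35597.650358) = 188.8000 km
A–G: √((1.0073·111.32)² + (2.0763·89.58)²) = √(12573.728056 + 34594.122913) = 217.1816 km
B–G: √((-1.4765·111.32)² + (1.7564·89.58)²) = √(27015.517921 + 24755.344423) = 227.5321 km
C–E: √((0.2981·111.32)² + (-2.5875·89.58)²) = √(1101.210509 + 53725.792838) = 234.1517 km
B–F: √((-2.0802·111.32)² + (0.5412·89.58)²) = √(53623.675638 + 2350.377885) = 236.5884 km
D–G: √((-1.4781·111.32)² + (1.9446·89.58)²) = √(27074.100040 + 30344.688179) = 239.6222 km
D–F: √((-2.0818·111.32)² + (0.7294·89.58)²) = √(53706.197392 + 4269.270123) = 240.7810 km
A–C: √((0.7713·111.32)² + (2.5576·89.58)²) = √(7372.131241 + 52491.304122) = 244.6701 km
B–C: √((-1.7125·111.32)² + (2.2377·89.58)²) = √(36341.893860 + 40181.471759) = 276.6286 km
A–D: √((2.4854·111.32)² + (0.1317·89.58)²) = √(76548.905114 + 139.185395) = 276.9261 km
A–B: √((2.4838·111.32)² + (0.3199·89.58)²) = √(76450.378659 + 821.203131) = 277.9777 km
C–D: √((1.7141·111.32)² + (-2.4259·89.58)²) = √(36409.834524 + 47224.558368) = 289.1961 km
Closest pair: B–D at 16.8599 km.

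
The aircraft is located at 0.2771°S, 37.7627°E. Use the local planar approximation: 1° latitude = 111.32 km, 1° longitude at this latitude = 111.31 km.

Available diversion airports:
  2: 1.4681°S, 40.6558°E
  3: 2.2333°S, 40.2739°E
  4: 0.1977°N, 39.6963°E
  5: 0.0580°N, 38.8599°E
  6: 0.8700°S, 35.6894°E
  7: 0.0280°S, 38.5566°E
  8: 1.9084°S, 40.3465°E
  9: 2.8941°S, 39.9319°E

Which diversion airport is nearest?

Distances from 0.2771°S, 37.7627°E:
2: √((-1.1910·111.32)² + (2.8931·111.31)²) = √(17578.018544 + 103703.939843) = 348.2556 km
3: √((-1.9562·111.32)² + (2.5112·111.31)²) = √(47421.239833 + 78132.365118) = 354.3354 km
4: √((0.4748·111.32)² + (1.9336·111.31)²) = √(2793.623118 + 46323.529328) = 221.6239 km
5: √((0.3351·111.32)² + (1.0972·111.31)²) = √(1391.538578 + 14915.573735) = 127.6993 km
6: √((-0.5929·111.32)² + (-2.0733·111.31)²) = √(4356.214899 + 53258.957457) = 240.0316 km
7: √((0.2491·111.32)² + (0.7939·111.31)²) = √(768.942474 + 7809.081752) = 92.6176 km
8: √((-1.6313·111.32)² + (2.5838·111.31)²) = √(32977.221985 + 82715.357913) = 340.1361 km
9: √((-2.6170·111.32)² + (2.1692·111.31)²) = √(84869.929341 + 58299.866064) = 378.3778 km
Minimum: 7 at 92.6176 km.

7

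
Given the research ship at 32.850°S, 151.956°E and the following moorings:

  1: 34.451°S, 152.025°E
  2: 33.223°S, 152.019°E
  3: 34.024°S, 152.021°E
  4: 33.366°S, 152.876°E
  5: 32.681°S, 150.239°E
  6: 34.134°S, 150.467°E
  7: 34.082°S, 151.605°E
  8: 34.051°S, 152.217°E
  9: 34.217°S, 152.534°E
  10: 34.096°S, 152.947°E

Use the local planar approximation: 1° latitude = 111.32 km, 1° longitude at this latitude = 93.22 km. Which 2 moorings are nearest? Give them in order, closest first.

2, 4

Distances from 32.850°S, 151.956°E:
1: √((-1.601·111.32)² + (0.069·93.22)²) = √(31763.55179 + 41.37294) = 178.339 km
2: √((-0.373·111.32)² + (0.063·93.22)²) = √(1724.10638 + 34.49048) = 41.936 km
3: √((-1.174·111.32)² + (0.065·93.22)²) = √(17079.79246 + 36.71512) = 130.830 km
4: √((-0.516·111.32)² + (0.920·93.22)²) = √(3299.48227 + 7355.18925) = 103.221 km
5: √((0.169·111.32)² + (-1.717·93.22)²) = √(353.93198 + 25618.80025) = 161.161 km
6: √((-1.284·111.32)² + (-1.489·93.22)²) = √(20430.37992 + 19266.71143) = 199.241 km
7: √((-1.232·111.32)² + (-0.351·93.22)²) = √(18809.09115 + 1070.61280) = 140.995 km
8: √((-1.201·111.32)² + (0.261·93.22)²) = √(17874.43859 + 591.96934) = 135.891 km
9: √((-1.367·111.32)² + (0.578·93.22)²) = √(23157.06019 + 2903.17940) = 161.432 km
10: √((-1.246·111.32)² + (0.991·93.22)²) = √(19238.99935 + 8534.25286) = 166.653 km
Sorted: 2 (41.936 km) < 4 (103.221 km) < 3 (130.830 km) < 8 (135.891 km) < …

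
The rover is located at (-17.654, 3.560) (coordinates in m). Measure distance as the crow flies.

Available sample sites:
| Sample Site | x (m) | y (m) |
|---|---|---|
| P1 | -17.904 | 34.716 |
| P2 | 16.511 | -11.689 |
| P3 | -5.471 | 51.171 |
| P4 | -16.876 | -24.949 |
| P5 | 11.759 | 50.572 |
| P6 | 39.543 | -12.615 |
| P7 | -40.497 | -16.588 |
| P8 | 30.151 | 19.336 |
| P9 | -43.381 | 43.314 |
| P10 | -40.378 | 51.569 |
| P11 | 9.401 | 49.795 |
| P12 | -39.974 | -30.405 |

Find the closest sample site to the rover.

P4

Distances from (-17.654, 3.560):
P1: √((-0.250)² + (31.156)²) = √(0.06250 + 970.69634) = 31.157 m
P2: √((34.165)² + (-15.249)²) = √(1167.24722 + 232.53200) = 37.414 m
P3: √((12.183)² + (47.611)²) = √(148.42549 + 2266.80732) = 49.145 m
P4: √((0.778)² + (-28.509)²) = √(0.60528 + 812.76308) = 28.520 m
P5: √((29.413)² + (47.012)²) = √(865.12457 + 2210.12814) = 55.455 m
P6: √((57.197)² + (-16.175)²) = √(3271.49681 + 261.63063) = 59.440 m
P7: √((-22.843)² + (-20.148)²) = √(521.80265 + 405.94190) = 30.459 m
P8: √((47.805)² + (15.776)²) = √(2285.31803 + 248.88218) = 50.341 m
P9: √((-25.727)² + (39.754)²) = √(661.87853 + 1580.38052) = 47.352 m
P10: √((-22.724)² + (48.009)²) = √(516.38018 + 2304.86408) = 53.115 m
P11: √((27.055)² + (46.235)²) = √(731.97303 + 2137.67522) = 53.569 m
P12: √((-22.320)² + (-33.965)²) = √(498.18240 + 1153.62123) = 40.642 m
Minimum: P4 at 28.520 m.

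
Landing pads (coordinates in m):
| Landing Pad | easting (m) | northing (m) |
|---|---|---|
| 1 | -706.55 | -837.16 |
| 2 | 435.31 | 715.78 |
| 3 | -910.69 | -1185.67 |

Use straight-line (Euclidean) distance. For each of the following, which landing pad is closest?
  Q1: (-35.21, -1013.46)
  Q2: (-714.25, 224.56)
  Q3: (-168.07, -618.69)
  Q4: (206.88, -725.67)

Q1→1; Q2→1; Q3→1; Q4→1

Q1 at (-35.21, -1013.46):
  1: √((-671.34)² + (176.30)²) = √(450697.3956 + 31081.6900) = 694.10 m
  2: √((470.52)² + (1729.24)²) = √(221389.0704 + 2990270.9776) = 1792.11 m
  3: √((-875.48)² + (-172.21)²) = √(766465.2304 + 29656.2841) = 892.26 m
  → nearest: 1 (694.10 m)
Q2 at (-714.25, 224.56):
  1: √((7.70)² + (-1061.72)²) = √(59.2900 + 1127249.3584) = 1061.75 m
  2: √((1149.56)² + (491.22)²) = √(1321488.1936 + 241297.0884) = 1250.11 m
  3: √((-196.44)² + (-1410.23)²) = √(38588.6736 + 1988748.6529) = 1423.85 m
  → nearest: 1 (1061.75 m)
Q3 at (-168.07, -618.69):
  1: √((-538.48)² + (-218.47)²) = √(289960.7104 + 47729.1409) = 581.11 m
  2: √((603.38)² + (1334.47)²) = √(364067.4244 + 1780810.1809) = 1464.54 m
  3: √((-742.62)² + (-566.98)²) = √(551484.4644 + 321466.3204) = 934.32 m
  → nearest: 1 (581.11 m)
Q4 at (206.88, -725.67):
  1: √((-913.43)² + (-111.49)²) = √(834354.3649 + 12430.0201) = 920.21 m
  2: √((228.43)² + (1441.45)²) = √(52180.2649 + 2077778.1025) = 1459.44 m
  3: √((-1117.57)² + (-460.00)²) = √(1248962.7049 + 211600.0000) = 1208.54 m
  → nearest: 1 (920.21 m)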